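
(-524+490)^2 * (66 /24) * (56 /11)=16184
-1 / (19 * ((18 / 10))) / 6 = -5 / 1026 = -0.00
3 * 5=15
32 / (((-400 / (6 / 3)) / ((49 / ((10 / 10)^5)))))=-196 / 25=-7.84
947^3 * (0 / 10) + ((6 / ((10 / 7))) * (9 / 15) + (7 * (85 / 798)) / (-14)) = 98423 / 39900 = 2.47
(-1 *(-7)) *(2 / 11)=14 / 11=1.27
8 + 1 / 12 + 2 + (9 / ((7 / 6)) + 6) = 1999 / 84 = 23.80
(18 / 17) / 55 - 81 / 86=-74187 / 80410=-0.92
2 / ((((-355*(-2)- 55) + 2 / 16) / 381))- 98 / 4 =-81539 / 3494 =-23.34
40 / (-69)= -40 / 69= -0.58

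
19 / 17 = 1.12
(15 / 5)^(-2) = 1 / 9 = 0.11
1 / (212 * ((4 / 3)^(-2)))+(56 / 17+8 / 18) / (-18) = -14546 / 72981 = -0.20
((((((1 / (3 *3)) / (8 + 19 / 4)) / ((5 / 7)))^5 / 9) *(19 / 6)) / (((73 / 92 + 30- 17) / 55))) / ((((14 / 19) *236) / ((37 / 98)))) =21195101312 / 25740729034578884739375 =0.00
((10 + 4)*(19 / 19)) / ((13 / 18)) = 252 / 13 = 19.38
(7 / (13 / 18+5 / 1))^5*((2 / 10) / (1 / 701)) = 22262336532576 / 57963703715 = 384.07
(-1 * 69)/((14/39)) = -2691/14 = -192.21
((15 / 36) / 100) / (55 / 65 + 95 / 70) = 91 / 48120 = 0.00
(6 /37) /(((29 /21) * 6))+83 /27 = 89626 /28971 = 3.09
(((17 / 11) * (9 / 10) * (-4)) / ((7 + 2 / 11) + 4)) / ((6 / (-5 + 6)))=-17 / 205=-0.08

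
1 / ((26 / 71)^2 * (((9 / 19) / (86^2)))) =177095371 / 1521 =116433.51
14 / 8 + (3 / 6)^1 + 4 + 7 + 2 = 61 / 4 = 15.25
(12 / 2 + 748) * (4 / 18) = 1508 / 9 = 167.56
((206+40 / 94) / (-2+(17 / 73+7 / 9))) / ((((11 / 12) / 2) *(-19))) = 6953688 / 290225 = 23.96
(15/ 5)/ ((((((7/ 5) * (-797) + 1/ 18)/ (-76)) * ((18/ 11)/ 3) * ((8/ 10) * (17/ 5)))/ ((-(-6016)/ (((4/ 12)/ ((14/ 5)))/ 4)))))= 47527603200/ 1707089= 27841.32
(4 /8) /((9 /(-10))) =-5 /9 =-0.56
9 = 9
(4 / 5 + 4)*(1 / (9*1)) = 8 / 15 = 0.53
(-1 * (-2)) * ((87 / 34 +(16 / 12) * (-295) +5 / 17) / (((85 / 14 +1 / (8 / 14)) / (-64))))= 71373568 / 11169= 6390.33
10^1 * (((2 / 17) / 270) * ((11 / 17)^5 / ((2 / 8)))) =1288408 / 651714363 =0.00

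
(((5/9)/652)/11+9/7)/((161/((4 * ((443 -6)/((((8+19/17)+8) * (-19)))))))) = -9876439/230097483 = -0.04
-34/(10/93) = -1581/5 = -316.20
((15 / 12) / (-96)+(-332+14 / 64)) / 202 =-127409 / 77568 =-1.64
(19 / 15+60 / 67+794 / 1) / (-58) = -800143 / 58290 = -13.73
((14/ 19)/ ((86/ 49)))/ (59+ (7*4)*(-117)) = -343/ 2628289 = -0.00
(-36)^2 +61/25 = 32461/25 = 1298.44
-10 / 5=-2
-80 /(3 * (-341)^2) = -80 /348843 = -0.00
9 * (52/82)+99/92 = 25587/3772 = 6.78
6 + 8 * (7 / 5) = 17.20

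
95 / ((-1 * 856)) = -95 / 856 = -0.11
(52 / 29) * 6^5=13943.17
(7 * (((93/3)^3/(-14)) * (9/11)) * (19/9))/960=-566029/21120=-26.80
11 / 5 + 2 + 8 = 61 / 5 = 12.20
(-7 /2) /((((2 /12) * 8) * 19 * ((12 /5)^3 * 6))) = -875 /525312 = -0.00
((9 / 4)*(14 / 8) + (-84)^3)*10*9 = -426744045 / 8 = -53343005.62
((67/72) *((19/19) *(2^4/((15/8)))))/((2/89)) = 47704/135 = 353.36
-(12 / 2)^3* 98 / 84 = -252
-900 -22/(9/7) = -8254/9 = -917.11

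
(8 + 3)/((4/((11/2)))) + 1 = 129/8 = 16.12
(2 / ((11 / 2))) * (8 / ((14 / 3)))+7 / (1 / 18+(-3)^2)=17526 / 12551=1.40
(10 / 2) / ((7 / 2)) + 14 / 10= 99 / 35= 2.83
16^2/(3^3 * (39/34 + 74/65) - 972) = -565760/2011743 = -0.28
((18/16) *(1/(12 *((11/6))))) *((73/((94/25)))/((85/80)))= 16425/17578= 0.93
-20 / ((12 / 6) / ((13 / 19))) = -130 / 19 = -6.84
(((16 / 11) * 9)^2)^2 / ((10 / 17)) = 3654844416 / 73205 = 49926.16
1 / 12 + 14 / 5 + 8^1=653 / 60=10.88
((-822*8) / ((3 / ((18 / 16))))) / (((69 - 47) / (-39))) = 48087 / 11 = 4371.55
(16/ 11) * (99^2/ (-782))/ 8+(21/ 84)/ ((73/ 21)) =-251961/ 114172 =-2.21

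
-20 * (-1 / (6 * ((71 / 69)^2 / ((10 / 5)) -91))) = -0.04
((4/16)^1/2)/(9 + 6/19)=0.01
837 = 837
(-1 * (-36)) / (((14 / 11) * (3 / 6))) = 396 / 7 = 56.57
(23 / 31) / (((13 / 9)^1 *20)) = 207 / 8060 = 0.03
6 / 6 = 1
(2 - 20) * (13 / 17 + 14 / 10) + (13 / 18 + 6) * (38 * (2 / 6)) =105991 / 2295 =46.18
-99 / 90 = -11 / 10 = -1.10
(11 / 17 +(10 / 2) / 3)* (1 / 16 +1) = 59 / 24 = 2.46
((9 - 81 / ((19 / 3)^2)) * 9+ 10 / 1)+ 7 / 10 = 265427 / 3610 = 73.53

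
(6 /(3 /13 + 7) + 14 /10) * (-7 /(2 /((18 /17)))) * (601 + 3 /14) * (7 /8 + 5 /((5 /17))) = -1419080949 /15980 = -88803.56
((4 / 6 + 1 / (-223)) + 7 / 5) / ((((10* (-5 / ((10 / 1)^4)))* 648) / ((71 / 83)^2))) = -173864090 / 373308021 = -0.47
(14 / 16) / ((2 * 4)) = 7 / 64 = 0.11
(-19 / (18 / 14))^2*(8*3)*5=707560 / 27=26205.93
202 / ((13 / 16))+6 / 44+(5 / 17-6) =1181689 / 4862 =243.05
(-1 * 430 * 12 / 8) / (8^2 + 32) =-215 / 32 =-6.72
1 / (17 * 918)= 0.00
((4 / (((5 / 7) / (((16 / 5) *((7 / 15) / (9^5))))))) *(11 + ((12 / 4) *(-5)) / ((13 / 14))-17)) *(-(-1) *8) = -802816 / 31984875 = -0.03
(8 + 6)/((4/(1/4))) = 7/8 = 0.88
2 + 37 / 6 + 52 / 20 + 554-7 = 16733 / 30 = 557.77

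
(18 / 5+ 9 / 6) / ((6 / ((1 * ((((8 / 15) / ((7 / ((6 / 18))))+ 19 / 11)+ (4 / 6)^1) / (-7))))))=-142511 / 485100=-0.29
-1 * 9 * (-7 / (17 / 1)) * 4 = 252 / 17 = 14.82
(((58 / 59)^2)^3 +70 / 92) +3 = 9048392176917 / 1940304547486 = 4.66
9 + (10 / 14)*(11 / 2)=181 / 14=12.93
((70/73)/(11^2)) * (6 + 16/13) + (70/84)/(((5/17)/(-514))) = -501668161/344487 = -1456.28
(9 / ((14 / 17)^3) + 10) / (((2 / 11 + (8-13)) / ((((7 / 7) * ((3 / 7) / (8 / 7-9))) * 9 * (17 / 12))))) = 3.77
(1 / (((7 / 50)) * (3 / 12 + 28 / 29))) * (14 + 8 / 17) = 475600 / 5593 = 85.03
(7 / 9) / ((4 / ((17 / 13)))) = 119 / 468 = 0.25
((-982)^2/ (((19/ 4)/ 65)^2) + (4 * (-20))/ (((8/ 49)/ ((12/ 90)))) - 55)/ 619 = 195564776879/ 670377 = 291723.58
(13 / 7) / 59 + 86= 35531 / 413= 86.03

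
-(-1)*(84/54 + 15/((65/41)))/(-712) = -1289/83304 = -0.02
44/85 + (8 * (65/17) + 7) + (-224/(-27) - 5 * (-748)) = 3786.40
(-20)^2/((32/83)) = 2075/2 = 1037.50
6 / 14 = 0.43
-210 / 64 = -105 / 32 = -3.28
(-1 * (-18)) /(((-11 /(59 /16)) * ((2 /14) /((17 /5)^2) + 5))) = -358071 /297440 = -1.20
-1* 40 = -40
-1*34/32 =-17/16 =-1.06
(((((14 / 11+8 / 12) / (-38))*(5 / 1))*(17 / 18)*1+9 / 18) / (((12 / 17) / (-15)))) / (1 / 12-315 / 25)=1242275 / 2825262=0.44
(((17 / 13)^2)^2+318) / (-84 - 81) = -9165919 / 4712565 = -1.94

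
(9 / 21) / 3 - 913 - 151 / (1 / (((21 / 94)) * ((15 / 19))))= -11745495 / 12502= -939.49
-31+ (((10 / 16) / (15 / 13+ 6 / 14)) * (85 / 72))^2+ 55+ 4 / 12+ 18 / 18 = 175781669737 / 6879707136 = 25.55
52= 52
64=64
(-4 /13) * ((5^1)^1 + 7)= -48 /13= -3.69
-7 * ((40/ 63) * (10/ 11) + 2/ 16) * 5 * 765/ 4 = -1654525/ 352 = -4700.36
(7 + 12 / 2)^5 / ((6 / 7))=2599051 / 6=433175.17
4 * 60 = 240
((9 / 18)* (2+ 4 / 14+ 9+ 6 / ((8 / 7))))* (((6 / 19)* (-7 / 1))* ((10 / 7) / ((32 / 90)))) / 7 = -312525 / 29792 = -10.49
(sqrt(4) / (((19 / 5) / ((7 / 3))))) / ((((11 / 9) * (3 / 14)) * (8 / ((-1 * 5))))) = -1225 / 418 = -2.93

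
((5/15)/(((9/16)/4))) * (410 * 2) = 52480/27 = 1943.70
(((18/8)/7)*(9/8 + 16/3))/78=155/5824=0.03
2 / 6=1 / 3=0.33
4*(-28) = -112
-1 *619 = -619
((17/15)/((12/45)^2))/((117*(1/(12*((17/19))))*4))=1445/3952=0.37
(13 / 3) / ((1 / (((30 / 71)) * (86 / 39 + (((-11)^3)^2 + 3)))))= 690910820 / 213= 3243712.77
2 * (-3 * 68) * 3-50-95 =-1369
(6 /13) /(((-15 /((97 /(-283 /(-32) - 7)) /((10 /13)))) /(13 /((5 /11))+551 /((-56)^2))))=-43766691 /722750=-60.56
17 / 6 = 2.83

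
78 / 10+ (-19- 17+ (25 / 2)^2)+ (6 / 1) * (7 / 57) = 48939 / 380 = 128.79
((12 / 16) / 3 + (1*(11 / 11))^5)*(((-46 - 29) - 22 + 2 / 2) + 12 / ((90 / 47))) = -673 / 6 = -112.17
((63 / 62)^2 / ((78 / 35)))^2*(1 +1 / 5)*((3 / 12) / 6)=428830605 / 39955212544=0.01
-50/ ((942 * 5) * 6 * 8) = -5/ 22608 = -0.00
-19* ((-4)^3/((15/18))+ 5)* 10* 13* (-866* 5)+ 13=-767908167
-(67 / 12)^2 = -4489 / 144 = -31.17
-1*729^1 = -729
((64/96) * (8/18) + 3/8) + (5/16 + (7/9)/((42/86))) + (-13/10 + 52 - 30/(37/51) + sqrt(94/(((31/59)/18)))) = 317683/26640 + 6 * sqrt(85963)/31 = 68.67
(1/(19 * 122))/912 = 1/2114016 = 0.00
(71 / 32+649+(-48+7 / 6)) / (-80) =-58021 / 7680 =-7.55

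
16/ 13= 1.23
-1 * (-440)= 440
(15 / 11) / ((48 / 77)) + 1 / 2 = 43 / 16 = 2.69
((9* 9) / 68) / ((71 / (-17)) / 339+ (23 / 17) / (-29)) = -796311 / 39424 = -20.20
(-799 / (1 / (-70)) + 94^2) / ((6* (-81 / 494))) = -15997202 / 243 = -65832.11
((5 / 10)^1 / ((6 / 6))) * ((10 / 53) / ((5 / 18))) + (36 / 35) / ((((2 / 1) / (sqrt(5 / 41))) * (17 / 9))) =162 * sqrt(205) / 24395 + 18 / 53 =0.43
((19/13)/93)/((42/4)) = 38/25389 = 0.00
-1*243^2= -59049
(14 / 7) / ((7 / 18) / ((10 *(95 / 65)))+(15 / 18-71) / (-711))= 15.96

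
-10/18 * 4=-20/9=-2.22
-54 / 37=-1.46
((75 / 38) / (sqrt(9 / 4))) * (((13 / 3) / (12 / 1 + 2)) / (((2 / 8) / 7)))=11.40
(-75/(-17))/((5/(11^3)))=19965/17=1174.41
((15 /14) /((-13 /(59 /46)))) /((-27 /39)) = 0.15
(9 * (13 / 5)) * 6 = 140.40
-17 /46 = -0.37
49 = 49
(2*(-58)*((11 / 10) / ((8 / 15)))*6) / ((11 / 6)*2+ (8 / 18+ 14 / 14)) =-25839 / 92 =-280.86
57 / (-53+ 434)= 19 / 127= 0.15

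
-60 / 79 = -0.76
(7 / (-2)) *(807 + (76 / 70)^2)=-990019 / 350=-2828.63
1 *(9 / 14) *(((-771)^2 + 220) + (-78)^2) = 5406705 / 14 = 386193.21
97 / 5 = 19.40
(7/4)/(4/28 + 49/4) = 49/347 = 0.14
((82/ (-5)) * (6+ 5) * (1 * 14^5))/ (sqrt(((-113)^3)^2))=-485117248/ 7214485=-67.24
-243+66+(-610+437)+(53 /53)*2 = -348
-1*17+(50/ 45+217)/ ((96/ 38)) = 29953/ 432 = 69.34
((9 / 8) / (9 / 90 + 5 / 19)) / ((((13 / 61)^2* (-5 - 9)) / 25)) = -26512125 / 217672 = -121.80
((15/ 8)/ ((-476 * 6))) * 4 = -5/ 1904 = -0.00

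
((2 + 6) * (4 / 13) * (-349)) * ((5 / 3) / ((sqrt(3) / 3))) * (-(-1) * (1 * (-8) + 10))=-111680 * sqrt(3) / 39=-4959.88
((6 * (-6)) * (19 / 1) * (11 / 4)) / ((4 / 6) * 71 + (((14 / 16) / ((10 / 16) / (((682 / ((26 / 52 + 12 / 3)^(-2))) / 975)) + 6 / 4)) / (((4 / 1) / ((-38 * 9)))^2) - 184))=-135115992 / 287743993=-0.47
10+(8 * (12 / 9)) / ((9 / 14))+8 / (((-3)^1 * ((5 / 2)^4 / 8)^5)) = 68471342016806254 / 2574920654296875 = 26.59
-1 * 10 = -10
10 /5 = 2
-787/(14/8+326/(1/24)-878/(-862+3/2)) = -5417708/53879487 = -0.10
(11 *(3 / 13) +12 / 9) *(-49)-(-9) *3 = -162.72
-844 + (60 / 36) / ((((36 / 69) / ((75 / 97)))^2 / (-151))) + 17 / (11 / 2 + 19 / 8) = -13226310959 / 9484272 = -1394.55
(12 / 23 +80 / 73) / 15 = 2716 / 25185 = 0.11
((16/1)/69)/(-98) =-0.00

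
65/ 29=2.24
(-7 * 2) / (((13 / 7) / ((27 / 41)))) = -2646 / 533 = -4.96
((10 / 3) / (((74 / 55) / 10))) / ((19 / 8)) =22000 / 2109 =10.43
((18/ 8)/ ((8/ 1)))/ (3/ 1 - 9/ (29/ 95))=-87/ 8192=-0.01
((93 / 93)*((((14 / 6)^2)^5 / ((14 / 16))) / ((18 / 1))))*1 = 161414428 / 531441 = 303.73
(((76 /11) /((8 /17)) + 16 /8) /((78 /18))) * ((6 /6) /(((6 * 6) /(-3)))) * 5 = -1835 /1144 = -1.60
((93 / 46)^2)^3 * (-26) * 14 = -58876106693859 / 2368574224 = -24857.19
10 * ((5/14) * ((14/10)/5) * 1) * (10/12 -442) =-2647/6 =-441.17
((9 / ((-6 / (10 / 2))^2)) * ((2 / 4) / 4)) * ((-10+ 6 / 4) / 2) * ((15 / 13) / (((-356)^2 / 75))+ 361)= -1198.64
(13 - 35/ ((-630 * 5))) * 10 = 1171/ 9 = 130.11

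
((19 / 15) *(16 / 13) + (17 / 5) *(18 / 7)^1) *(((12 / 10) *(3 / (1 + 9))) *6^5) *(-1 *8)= -2624306688 / 11375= -230708.28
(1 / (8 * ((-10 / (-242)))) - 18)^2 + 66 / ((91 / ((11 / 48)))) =32675091 / 145600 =224.42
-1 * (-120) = 120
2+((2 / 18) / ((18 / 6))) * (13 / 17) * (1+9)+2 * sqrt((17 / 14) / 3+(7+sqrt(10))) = 1048 / 459+sqrt(1764 * sqrt(10)+13062) / 21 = 8.78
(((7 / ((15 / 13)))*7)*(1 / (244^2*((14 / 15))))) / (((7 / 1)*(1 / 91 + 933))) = 1183 / 10109689088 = 0.00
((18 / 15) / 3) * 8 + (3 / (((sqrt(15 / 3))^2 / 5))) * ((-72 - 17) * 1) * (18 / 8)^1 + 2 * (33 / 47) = -560377 / 940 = -596.15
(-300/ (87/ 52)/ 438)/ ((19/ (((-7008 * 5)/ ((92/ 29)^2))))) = 754000/ 10051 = 75.02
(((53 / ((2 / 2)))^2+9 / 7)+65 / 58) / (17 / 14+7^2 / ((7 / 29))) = 380477 / 27637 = 13.77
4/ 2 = 2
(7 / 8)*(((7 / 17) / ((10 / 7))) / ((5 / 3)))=1029 / 6800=0.15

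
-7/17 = -0.41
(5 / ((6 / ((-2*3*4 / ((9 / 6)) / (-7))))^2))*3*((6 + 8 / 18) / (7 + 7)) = 9280 / 9261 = 1.00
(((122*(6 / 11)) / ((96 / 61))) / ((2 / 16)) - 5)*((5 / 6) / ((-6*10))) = -611 / 132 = -4.63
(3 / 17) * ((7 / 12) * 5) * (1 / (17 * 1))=35 / 1156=0.03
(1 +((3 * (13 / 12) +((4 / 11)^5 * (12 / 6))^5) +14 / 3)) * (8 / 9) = 23186270719715807645406808946 / 2925370604714860495129416777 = 7.93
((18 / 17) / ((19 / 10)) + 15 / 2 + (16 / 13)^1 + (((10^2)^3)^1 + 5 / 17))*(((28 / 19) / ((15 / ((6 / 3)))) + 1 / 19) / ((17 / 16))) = 1590036569176 / 6781385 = 234470.77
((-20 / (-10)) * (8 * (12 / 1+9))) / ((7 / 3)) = 144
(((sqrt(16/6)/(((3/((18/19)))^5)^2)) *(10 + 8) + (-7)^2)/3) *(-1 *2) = -98/3 - 483729408 *sqrt(6)/6131066257801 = -32.67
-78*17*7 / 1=-9282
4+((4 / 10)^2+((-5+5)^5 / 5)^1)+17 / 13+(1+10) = 5352 / 325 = 16.47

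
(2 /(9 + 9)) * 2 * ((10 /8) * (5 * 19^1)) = 475 /18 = 26.39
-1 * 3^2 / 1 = -9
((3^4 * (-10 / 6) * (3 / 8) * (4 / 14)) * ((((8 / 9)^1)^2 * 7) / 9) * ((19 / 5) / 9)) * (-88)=26752 / 81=330.27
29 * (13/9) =377/9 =41.89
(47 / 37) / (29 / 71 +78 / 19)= 63403 / 225293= 0.28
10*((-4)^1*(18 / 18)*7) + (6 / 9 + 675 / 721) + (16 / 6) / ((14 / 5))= -600113 / 2163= -277.44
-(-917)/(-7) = -131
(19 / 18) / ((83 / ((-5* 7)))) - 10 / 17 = -26245 / 25398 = -1.03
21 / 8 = 2.62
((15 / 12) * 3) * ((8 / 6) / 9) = 5 / 9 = 0.56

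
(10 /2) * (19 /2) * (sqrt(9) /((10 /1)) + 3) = 627 /4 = 156.75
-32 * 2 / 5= -64 / 5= -12.80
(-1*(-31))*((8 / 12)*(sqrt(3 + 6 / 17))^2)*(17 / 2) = 589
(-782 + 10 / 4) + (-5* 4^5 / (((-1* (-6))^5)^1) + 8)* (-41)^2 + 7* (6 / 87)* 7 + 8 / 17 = 2771075131 / 239598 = 11565.52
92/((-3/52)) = -4784/3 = -1594.67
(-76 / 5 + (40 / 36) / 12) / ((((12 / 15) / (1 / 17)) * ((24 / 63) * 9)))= -28553 / 88128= -0.32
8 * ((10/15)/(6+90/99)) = 44/57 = 0.77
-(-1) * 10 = 10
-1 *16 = -16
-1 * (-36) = 36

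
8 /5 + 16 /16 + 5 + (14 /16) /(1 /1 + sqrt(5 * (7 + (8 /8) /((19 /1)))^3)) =8911 * sqrt(12730) /48094644 + 3654952879 /480946440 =7.62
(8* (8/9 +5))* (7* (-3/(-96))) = 371/36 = 10.31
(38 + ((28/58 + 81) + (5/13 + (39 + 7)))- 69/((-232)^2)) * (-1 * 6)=-348175485/349856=-995.20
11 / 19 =0.58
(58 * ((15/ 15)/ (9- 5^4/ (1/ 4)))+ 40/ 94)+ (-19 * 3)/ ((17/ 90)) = -12761796/ 42347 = -301.36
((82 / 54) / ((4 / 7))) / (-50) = -287 / 5400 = -0.05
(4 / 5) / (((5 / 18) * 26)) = 36 / 325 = 0.11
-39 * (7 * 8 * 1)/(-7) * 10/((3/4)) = 4160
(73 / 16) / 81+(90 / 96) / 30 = 227 / 2592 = 0.09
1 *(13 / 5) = 13 / 5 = 2.60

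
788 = 788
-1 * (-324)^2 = -104976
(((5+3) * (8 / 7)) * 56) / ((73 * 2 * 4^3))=4 / 73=0.05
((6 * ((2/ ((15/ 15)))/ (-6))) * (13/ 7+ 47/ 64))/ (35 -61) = 1161/ 5824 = 0.20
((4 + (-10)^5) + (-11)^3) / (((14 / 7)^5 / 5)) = -15832.34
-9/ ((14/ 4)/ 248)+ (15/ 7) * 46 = -3774/ 7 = -539.14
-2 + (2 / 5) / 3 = -28 / 15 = -1.87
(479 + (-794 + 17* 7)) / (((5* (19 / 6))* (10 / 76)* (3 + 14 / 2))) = -1176 / 125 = -9.41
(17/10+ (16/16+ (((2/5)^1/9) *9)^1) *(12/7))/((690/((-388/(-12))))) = 0.19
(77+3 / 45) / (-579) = -1156 / 8685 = -0.13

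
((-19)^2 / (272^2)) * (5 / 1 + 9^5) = 10659247 / 36992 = 288.15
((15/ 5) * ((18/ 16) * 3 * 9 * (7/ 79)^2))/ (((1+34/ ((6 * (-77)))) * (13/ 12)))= 24754653/ 34724924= 0.71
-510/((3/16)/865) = -2352800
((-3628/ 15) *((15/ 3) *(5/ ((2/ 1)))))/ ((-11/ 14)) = 126980/ 33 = 3847.88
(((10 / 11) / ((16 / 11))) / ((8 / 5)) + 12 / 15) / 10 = 381 / 3200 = 0.12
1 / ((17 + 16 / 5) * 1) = 5 / 101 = 0.05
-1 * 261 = -261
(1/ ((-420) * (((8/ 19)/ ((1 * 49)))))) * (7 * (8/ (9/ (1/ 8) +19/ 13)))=-12103/ 57300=-0.21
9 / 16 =0.56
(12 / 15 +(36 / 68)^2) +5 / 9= 21274 / 13005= 1.64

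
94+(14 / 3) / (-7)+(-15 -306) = -683 / 3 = -227.67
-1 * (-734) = 734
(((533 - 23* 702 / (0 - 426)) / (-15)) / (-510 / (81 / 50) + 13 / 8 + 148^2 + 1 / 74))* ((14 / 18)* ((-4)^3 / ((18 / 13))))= 0.06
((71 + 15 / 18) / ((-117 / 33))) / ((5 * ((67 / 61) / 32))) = -4627216 / 39195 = -118.06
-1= -1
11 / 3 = 3.67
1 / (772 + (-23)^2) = 0.00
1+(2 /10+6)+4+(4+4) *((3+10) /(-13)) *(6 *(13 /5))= -568 /5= -113.60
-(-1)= 1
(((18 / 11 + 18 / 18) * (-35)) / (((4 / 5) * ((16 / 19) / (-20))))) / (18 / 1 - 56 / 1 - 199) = -11.56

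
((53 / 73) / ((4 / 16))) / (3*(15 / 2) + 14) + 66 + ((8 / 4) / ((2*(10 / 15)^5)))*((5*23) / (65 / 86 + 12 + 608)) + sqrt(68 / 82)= sqrt(1394) / 41 + 20479047133 / 303454576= 68.40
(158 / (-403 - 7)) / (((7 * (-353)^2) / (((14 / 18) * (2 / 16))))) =-79 / 1839228840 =-0.00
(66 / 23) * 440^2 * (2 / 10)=111109.57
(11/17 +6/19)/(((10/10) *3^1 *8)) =311/7752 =0.04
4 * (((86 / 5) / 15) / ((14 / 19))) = 3268 / 525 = 6.22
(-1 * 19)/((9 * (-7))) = 0.30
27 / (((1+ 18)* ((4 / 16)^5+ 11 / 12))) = 1.55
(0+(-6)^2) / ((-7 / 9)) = -324 / 7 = -46.29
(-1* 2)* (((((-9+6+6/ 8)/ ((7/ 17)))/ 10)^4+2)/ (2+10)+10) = -750428301281/ 36879360000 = -20.35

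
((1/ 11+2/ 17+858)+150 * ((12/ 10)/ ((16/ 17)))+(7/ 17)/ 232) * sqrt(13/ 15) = 45529787 * sqrt(195)/ 650760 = 976.99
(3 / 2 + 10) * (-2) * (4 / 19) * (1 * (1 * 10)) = -920 / 19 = -48.42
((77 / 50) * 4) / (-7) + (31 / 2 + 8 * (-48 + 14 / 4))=-17069 / 50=-341.38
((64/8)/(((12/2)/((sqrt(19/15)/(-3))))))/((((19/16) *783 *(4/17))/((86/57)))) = -23392 *sqrt(285)/114478515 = -0.00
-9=-9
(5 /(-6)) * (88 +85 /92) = -74.10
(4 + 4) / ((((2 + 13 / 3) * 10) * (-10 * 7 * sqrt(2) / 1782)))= -5346 * sqrt(2) / 3325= -2.27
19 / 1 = 19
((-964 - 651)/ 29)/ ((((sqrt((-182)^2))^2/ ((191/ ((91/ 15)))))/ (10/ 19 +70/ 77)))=-18264375/ 240389149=-0.08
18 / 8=9 / 4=2.25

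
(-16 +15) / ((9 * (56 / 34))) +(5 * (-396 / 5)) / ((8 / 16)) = -199601 / 252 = -792.07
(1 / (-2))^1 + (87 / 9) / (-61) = -241 / 366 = -0.66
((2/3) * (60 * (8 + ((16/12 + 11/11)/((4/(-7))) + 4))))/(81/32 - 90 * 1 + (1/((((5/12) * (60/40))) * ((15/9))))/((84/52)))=-5320000/1459491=-3.65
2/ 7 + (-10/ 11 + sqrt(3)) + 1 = 29/ 77 + sqrt(3) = 2.11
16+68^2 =4640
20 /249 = 0.08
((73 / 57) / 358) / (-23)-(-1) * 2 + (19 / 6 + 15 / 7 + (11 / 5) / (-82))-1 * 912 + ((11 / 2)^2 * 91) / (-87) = -36576964558189 / 39063001740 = -936.36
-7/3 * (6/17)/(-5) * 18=252/85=2.96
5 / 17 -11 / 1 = -182 / 17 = -10.71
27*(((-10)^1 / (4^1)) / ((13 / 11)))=-1485 / 26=-57.12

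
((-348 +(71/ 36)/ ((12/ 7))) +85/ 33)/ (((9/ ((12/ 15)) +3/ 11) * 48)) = -1635989/ 2628288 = -0.62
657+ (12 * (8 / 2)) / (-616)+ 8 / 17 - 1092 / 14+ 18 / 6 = 762352 / 1309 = 582.39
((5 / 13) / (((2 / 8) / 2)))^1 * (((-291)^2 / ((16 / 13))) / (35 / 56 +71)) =564540 / 191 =2955.71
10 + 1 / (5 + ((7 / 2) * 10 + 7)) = 471 / 47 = 10.02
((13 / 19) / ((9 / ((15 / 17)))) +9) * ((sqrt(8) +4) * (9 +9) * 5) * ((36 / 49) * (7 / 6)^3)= 615020 * sqrt(2) / 323 +1230040 / 323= 6500.96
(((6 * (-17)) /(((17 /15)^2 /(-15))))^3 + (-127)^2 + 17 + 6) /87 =2767948326592 /142477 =19427334.42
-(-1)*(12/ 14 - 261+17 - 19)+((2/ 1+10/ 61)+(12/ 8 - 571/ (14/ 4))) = -360065/ 854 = -421.62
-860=-860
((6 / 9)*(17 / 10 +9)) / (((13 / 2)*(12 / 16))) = 856 / 585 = 1.46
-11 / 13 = -0.85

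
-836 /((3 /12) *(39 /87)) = -96976 /13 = -7459.69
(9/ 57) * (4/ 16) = 3/ 76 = 0.04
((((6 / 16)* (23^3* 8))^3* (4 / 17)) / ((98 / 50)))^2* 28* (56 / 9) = 84088391584484835554985564480000 / 14161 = 5938026381222006606523944000.00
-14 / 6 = -7 / 3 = -2.33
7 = 7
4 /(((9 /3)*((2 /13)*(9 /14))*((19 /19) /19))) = 6916 /27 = 256.15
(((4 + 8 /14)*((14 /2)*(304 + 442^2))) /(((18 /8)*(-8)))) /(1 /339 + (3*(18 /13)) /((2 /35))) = -287436292 /60069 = -4785.10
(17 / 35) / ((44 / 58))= 493 / 770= 0.64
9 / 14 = 0.64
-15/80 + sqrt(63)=-3/16 + 3 * sqrt(7)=7.75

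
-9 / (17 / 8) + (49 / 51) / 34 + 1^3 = -5561 / 1734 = -3.21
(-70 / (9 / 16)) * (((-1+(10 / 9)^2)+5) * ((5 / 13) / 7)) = -339200 / 9477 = -35.79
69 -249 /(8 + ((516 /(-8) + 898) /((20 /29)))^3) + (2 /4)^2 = 10431801357113713 /150639731095476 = 69.25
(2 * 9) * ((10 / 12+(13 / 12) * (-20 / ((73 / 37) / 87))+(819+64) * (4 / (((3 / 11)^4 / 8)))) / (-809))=-60388341181 / 531513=-113615.93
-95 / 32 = -2.97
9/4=2.25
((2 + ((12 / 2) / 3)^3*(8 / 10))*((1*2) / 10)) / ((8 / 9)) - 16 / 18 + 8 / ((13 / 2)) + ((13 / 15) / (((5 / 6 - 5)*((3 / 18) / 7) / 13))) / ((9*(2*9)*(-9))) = 3648287 / 1579500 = 2.31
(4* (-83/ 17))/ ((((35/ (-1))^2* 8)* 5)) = -83/ 208250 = -0.00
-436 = -436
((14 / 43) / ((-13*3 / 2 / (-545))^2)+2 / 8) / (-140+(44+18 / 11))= -732589033 / 271553256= -2.70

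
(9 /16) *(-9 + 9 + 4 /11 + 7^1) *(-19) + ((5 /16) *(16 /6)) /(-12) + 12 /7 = -854375 /11088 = -77.05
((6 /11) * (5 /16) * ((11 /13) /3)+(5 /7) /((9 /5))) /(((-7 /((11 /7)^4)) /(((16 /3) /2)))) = -42678515 /41294799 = -1.03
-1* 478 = -478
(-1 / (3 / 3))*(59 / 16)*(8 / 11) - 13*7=-2061 / 22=-93.68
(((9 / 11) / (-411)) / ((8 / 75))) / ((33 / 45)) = -3375 / 132616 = -0.03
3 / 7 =0.43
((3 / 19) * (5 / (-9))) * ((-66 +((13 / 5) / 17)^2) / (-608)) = -476681 / 50077920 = -0.01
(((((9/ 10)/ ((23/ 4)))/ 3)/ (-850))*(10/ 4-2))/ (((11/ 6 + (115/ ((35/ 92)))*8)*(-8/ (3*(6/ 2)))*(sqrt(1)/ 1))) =567/ 39743195000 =0.00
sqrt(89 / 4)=4.72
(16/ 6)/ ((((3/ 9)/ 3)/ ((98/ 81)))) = 784/ 27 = 29.04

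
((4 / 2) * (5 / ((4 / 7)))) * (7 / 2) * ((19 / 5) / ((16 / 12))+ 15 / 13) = 51009 / 208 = 245.24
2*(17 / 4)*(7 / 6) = 119 / 12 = 9.92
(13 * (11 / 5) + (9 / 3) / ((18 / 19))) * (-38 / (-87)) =18107 / 1305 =13.88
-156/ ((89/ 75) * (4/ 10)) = -29250/ 89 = -328.65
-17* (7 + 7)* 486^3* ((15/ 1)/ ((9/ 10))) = -455338648800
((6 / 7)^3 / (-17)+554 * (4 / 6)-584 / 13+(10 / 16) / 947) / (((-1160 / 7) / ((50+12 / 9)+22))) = -6147324881863 / 42825143088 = -143.54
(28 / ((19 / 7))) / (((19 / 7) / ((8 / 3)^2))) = 87808 / 3249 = 27.03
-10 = -10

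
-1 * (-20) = 20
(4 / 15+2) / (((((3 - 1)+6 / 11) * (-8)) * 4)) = -187 / 6720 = -0.03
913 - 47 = 866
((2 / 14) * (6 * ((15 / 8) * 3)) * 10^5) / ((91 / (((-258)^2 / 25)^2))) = 23926136918400 / 637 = 37560654502.98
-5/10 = -1/2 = -0.50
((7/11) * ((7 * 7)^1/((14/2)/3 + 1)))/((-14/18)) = -1323/110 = -12.03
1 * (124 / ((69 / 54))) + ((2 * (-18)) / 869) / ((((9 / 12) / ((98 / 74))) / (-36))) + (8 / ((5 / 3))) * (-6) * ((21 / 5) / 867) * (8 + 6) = 522139986072 / 5343024775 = 97.72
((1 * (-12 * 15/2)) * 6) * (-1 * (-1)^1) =-540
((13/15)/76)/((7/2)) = 0.00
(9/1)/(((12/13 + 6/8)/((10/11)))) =1560/319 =4.89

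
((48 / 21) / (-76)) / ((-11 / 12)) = 48 / 1463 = 0.03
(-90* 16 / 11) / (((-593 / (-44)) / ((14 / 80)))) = -1008 / 593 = -1.70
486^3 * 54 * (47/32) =18208762983/2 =9104381491.50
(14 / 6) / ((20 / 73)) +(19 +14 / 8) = 439 / 15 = 29.27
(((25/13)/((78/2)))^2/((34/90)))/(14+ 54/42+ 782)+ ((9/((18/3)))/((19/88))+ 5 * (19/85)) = 415234656930/51485857943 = 8.07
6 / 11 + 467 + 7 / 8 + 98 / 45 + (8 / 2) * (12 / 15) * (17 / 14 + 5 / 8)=476.48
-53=-53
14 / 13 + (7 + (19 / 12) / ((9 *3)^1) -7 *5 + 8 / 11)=-1210987 / 46332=-26.14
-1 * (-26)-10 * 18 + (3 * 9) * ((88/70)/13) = -68882/455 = -151.39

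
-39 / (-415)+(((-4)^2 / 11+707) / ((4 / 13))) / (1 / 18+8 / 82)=15514050669 / 1031690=15037.51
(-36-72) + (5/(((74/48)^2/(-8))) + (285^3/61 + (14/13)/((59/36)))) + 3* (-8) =24297623010735/64051403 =379345.68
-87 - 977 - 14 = -1078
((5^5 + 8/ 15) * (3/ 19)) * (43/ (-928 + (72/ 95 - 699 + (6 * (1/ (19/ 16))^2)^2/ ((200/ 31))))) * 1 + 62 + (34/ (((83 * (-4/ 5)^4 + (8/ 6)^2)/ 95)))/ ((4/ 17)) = 920988191131498589/ 2128710642081632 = 432.65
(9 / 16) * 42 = 189 / 8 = 23.62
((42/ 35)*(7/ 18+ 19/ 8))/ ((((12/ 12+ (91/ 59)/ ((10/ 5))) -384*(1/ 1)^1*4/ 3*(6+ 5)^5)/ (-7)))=82187/ 291901710210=0.00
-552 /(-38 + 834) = -138 /199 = -0.69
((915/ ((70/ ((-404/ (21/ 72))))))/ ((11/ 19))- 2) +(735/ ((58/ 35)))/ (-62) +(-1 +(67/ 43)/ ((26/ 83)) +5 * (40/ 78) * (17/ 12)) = -304973980462735/ 9751305564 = -31275.19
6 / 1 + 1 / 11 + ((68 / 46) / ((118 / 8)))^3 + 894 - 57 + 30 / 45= 69577959192340 / 82461927669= 843.76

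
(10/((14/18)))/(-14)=-45/49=-0.92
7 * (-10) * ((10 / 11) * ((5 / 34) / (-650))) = 35 / 2431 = 0.01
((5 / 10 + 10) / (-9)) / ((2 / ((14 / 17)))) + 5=461 / 102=4.52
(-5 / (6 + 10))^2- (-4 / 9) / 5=2149 / 11520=0.19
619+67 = 686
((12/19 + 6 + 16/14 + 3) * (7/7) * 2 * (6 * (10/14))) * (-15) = -1289700/931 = -1385.28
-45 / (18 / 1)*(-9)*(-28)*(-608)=383040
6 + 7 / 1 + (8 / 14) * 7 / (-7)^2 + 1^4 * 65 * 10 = 32491 / 49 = 663.08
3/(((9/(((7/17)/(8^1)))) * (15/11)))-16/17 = -5683/6120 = -0.93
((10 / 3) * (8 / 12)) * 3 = 20 / 3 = 6.67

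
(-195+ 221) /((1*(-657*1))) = -26 /657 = -0.04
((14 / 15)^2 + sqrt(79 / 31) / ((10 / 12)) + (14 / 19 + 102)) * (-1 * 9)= -442924 / 475 - 54 * sqrt(2449) / 155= -949.71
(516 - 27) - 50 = 439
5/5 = 1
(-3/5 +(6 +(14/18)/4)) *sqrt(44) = 1007 *sqrt(11)/90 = 37.11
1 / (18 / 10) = 5 / 9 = 0.56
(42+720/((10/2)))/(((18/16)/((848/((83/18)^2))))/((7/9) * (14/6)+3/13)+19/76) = 116901888/165793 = 705.11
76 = 76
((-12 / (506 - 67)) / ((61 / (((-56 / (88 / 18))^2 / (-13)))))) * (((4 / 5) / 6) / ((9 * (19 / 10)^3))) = 2822400 / 288924174253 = 0.00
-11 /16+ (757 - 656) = 1605 /16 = 100.31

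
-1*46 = -46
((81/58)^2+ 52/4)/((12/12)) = 50293/3364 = 14.95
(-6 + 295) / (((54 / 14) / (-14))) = -28322 / 27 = -1048.96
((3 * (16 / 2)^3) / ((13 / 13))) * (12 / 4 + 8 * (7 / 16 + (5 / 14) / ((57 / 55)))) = 14218.59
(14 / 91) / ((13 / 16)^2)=512 / 2197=0.23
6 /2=3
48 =48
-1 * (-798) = 798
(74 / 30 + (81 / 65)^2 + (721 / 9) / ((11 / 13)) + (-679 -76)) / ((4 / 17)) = -1166690518 / 418275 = -2789.29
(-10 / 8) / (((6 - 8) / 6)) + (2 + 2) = 31 / 4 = 7.75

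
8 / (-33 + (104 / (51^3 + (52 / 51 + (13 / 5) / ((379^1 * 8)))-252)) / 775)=-126934335780520 / 523604119012917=-0.24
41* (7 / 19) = 287 / 19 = 15.11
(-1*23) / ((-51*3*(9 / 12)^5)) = 23552 / 37179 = 0.63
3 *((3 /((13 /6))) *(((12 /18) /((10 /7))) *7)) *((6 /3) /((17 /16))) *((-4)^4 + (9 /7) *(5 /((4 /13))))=7815024 /1105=7072.42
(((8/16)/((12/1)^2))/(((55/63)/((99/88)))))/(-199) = -63/2801920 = -0.00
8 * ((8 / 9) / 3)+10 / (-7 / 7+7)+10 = 379 / 27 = 14.04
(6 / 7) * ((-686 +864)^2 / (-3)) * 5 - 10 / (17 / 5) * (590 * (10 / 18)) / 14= -48550270 / 1071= -45331.72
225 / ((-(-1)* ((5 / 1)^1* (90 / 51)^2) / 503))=145367 / 20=7268.35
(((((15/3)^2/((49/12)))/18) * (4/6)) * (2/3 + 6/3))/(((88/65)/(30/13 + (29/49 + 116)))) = 53.11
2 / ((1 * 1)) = 2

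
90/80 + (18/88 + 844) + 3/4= 74455/88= 846.08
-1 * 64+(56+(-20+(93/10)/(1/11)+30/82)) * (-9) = -537917/410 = -1311.99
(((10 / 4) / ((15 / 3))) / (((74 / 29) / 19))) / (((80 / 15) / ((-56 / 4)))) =-11571 / 1184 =-9.77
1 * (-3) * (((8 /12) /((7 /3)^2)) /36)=-1 /98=-0.01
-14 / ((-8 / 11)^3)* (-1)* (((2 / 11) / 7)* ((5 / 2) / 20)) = -121 / 1024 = -0.12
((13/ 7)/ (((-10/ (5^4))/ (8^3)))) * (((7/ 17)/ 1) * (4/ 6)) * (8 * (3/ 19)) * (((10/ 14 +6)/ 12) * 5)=-391040000/ 6783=-57650.01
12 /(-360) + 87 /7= 2603 /210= 12.40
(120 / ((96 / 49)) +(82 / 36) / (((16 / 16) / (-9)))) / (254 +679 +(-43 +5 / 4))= 163 / 3565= 0.05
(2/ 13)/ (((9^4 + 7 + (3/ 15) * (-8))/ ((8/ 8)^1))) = 5/ 213408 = 0.00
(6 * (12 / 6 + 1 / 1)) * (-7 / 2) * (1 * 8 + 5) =-819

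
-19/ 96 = -0.20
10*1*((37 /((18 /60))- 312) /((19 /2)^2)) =-22640 /1083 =-20.90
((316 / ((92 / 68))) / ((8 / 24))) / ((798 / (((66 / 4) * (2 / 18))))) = 14773 / 9177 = 1.61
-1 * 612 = -612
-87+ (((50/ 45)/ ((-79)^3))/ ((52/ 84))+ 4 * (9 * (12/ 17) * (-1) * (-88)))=702552470587/ 326884857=2149.24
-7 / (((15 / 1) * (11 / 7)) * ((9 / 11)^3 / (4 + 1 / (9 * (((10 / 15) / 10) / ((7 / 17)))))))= -1417031 / 557685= -2.54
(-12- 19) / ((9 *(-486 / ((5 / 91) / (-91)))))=-155 / 36221094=-0.00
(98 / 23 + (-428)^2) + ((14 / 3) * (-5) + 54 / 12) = 25277381 / 138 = 183169.43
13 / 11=1.18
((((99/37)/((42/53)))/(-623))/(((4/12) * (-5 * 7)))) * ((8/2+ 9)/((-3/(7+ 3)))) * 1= -22737/1129499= -0.02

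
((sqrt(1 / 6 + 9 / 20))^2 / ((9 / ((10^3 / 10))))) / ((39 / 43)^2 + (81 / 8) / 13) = 35574760 / 8314731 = 4.28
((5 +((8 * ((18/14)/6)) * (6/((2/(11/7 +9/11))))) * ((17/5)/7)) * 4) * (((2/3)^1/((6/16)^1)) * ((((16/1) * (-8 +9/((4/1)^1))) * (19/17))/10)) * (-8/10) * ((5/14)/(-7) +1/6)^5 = 3867023732552192/291357365420149875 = 0.01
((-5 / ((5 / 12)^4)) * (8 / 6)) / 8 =-27.65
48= 48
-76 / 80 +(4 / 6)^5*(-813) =-174979 / 1620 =-108.01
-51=-51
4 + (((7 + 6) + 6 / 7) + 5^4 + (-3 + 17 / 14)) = 8975 / 14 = 641.07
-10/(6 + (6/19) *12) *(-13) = 1235/93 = 13.28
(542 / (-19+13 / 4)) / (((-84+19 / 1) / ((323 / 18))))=350132 / 36855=9.50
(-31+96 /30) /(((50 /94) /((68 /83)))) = -444244 /10375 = -42.82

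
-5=-5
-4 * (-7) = 28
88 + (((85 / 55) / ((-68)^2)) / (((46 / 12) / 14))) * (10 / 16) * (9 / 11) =133228721 / 1513952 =88.00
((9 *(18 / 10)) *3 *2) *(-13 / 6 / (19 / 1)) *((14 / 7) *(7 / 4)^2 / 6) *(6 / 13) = -3969 / 760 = -5.22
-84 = -84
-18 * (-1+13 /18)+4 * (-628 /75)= -2137 /75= -28.49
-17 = -17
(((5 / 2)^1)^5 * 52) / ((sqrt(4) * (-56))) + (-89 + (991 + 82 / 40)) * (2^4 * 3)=194203787 / 4480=43349.06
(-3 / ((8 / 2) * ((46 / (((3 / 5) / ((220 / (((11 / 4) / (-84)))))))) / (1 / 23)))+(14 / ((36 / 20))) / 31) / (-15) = -0.02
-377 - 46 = -423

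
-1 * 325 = -325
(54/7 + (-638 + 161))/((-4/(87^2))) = 24864165/28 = 888005.89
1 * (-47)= -47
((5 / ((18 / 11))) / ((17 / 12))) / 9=0.24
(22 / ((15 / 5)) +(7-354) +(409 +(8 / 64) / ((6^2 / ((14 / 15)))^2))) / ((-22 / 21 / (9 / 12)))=-283046743 / 5702400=-49.64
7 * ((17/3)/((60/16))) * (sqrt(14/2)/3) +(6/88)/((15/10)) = 1/22 +476 * sqrt(7)/135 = 9.37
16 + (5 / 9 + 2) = 167 / 9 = 18.56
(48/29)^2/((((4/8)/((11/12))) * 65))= 4224/54665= 0.08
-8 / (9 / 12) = -10.67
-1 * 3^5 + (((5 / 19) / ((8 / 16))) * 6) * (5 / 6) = -4567 / 19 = -240.37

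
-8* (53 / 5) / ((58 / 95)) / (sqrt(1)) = -4028 / 29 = -138.90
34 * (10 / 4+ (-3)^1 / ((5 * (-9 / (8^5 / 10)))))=563431 / 75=7512.41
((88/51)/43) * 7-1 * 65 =-141929/2193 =-64.72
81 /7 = 11.57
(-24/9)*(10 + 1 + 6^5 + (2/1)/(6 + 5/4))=-602216/29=-20766.07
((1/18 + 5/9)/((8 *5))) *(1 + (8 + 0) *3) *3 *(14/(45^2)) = 77/9720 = 0.01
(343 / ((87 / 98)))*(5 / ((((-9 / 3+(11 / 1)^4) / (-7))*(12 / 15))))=-2941225 / 2547012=-1.15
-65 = -65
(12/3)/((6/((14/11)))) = 28/33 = 0.85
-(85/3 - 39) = 32/3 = 10.67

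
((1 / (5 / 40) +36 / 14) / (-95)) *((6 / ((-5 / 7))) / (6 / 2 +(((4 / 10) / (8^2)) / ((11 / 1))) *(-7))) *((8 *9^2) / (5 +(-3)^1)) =101.09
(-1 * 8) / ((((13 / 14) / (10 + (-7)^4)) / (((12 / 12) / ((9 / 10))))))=-2700320 / 117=-23079.66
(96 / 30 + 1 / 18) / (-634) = -293 / 57060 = -0.01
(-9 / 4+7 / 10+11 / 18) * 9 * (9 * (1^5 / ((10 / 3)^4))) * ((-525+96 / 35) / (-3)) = -750663693 / 7000000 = -107.24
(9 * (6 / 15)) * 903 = 16254 / 5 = 3250.80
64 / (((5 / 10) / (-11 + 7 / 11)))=-14592 / 11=-1326.55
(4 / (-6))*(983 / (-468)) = 983 / 702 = 1.40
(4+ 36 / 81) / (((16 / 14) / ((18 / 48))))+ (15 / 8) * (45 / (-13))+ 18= 2023 / 156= 12.97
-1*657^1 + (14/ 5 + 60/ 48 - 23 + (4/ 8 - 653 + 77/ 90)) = -238967/ 180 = -1327.59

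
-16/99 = -0.16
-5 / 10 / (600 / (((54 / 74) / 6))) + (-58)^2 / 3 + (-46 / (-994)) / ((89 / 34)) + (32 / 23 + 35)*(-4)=88153922950969 / 90341479200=975.79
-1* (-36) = 36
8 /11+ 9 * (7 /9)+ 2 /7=617 /77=8.01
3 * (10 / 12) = 5 / 2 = 2.50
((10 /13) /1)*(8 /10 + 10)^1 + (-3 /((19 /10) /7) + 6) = 804 /247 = 3.26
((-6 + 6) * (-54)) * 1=0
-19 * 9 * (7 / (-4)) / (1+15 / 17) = 20349 / 128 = 158.98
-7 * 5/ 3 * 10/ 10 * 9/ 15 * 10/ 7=-10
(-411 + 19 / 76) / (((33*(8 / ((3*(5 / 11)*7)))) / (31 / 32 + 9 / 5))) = -41.12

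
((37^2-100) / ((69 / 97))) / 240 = 13677 / 1840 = 7.43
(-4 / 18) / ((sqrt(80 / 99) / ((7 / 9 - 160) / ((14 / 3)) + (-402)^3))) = 2728523369 * sqrt(55) / 1260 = 16059738.79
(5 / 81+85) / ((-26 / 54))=-530 / 3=-176.67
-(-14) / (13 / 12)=168 / 13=12.92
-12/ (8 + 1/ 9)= -108/ 73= -1.48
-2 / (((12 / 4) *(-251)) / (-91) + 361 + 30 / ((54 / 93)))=-546 / 114917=-0.00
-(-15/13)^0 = -1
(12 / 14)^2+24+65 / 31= 40757 / 1519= 26.83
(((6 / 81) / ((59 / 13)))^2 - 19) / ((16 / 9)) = -10.69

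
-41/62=-0.66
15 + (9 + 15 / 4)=111 / 4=27.75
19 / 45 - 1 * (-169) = 7624 / 45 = 169.42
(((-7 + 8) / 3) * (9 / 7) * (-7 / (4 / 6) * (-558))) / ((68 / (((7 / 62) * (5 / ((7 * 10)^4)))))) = 81 / 93296000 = 0.00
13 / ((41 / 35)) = 11.10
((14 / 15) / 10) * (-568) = -3976 / 75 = -53.01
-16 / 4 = -4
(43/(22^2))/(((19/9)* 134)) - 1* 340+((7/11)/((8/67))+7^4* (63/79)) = 76908097059/48674428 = 1580.05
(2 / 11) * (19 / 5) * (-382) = -14516 / 55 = -263.93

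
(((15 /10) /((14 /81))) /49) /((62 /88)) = 2673 /10633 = 0.25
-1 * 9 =-9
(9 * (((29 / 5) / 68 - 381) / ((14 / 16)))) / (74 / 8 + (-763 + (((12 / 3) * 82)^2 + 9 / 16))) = -37299168 / 1017029335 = -0.04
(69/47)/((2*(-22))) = -69/2068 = -0.03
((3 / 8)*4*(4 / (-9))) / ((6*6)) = -1 / 54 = -0.02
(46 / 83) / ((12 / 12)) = 46 / 83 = 0.55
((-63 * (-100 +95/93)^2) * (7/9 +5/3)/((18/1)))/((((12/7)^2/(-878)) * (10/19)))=533313414568165/11209104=47578594.56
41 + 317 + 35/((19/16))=7362/19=387.47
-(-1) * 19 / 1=19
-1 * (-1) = 1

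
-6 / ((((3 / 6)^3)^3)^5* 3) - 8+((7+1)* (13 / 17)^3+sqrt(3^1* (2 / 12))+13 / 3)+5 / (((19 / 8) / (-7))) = -19706133488261356129 / 280041+sqrt(2) / 2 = -70368744177678.12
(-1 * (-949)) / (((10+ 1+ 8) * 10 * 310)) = 949 / 58900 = 0.02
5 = 5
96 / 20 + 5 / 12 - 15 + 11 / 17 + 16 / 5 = -1211 / 204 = -5.94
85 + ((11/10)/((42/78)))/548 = 3260743/38360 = 85.00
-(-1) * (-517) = -517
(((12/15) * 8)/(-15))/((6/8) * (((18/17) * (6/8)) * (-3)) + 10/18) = 13056/37675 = 0.35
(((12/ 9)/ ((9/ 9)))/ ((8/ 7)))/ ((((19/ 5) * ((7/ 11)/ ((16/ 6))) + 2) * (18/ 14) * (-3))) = -10780/ 103599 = -0.10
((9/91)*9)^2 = 6561/8281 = 0.79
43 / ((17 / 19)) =817 / 17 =48.06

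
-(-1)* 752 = 752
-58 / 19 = -3.05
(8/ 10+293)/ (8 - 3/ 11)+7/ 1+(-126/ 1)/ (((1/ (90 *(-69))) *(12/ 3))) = 83155509/ 425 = 195660.02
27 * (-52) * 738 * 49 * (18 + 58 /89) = -946973075.06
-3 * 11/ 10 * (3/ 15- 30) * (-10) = -4917/ 5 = -983.40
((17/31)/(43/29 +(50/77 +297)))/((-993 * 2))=-0.00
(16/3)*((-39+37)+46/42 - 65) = -22144/63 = -351.49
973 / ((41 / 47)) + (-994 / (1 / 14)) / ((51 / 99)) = -18050921 / 697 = -25898.02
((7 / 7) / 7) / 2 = 1 / 14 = 0.07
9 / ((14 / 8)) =36 / 7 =5.14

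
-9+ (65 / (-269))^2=-647024 / 72361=-8.94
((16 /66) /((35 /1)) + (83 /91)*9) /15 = 123359 /225225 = 0.55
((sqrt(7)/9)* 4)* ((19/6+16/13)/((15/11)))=3.79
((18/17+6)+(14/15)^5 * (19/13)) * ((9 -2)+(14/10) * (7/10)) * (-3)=-90329753108/466171875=-193.77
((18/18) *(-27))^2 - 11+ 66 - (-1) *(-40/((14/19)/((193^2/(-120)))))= 740659/42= 17634.74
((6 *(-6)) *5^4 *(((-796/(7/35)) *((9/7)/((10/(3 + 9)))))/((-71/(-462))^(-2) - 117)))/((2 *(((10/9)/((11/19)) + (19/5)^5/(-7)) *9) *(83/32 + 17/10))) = 165521235000000000/769207813096081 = 215.18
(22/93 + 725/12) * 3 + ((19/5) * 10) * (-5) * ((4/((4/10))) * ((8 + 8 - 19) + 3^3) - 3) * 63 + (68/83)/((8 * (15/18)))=-145976989431/51460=-2836707.92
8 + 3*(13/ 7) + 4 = 123/ 7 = 17.57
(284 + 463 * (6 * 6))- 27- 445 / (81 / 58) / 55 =15075013 / 891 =16919.21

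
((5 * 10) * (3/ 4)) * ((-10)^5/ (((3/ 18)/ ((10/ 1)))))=-225000000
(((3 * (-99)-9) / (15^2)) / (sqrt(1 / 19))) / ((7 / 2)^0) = -34 * sqrt(19) / 25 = -5.93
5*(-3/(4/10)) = -75/2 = -37.50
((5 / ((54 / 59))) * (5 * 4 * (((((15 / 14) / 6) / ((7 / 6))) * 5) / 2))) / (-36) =-36875 / 31752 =-1.16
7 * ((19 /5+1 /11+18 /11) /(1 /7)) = 14896 /55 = 270.84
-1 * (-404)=404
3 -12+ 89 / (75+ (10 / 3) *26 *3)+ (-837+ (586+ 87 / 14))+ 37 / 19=-22417641 / 89110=-251.57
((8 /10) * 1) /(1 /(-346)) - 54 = -330.80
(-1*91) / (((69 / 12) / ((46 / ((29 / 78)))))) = -56784 / 29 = -1958.07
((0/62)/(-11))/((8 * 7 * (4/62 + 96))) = 0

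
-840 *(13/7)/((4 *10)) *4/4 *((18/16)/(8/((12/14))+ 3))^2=-28431/87616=-0.32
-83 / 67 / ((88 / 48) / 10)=-4980 / 737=-6.76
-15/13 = -1.15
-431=-431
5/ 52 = 0.10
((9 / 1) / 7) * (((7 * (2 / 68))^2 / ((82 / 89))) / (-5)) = -5607 / 473960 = -0.01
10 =10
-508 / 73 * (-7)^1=3556 / 73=48.71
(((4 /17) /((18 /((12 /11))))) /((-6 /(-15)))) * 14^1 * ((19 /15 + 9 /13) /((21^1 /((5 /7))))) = 15280 /459459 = 0.03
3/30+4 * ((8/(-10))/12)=-1/6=-0.17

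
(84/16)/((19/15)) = 315/76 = 4.14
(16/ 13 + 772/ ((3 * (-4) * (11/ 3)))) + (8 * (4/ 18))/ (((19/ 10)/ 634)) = 14106977/ 24453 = 576.90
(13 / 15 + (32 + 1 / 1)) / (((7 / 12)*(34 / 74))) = 75184 / 595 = 126.36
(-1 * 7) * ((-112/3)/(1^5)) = 784/3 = 261.33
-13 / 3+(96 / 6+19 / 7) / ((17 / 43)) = 15352 / 357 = 43.00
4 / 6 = 2 / 3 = 0.67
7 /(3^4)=7 /81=0.09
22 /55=2 /5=0.40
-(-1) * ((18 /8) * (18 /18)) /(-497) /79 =-9 /157052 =-0.00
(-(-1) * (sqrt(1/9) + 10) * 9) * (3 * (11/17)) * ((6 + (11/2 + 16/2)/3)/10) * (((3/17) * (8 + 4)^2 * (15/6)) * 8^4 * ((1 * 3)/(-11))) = -3887751168/289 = -13452426.19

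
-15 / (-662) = 15 / 662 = 0.02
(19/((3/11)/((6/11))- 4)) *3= -114/7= -16.29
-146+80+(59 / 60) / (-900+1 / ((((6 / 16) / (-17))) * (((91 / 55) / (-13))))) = -15074813 / 228400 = -66.00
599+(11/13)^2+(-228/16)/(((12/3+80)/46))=5601859/9464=591.91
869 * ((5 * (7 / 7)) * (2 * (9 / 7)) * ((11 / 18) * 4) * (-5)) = -955900 / 7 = -136557.14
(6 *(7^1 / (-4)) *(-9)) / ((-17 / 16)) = -1512 / 17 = -88.94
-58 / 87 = -2 / 3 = -0.67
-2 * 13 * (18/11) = -468/11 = -42.55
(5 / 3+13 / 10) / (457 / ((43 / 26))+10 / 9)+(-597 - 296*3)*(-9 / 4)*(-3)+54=-9969.74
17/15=1.13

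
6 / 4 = 3 / 2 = 1.50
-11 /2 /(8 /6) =-33 /8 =-4.12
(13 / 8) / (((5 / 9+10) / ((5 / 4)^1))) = 117 / 608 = 0.19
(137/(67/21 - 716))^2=8277129/224070961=0.04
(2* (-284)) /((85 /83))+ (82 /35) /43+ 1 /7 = -2837059 /5117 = -554.44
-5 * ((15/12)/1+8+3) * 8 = -490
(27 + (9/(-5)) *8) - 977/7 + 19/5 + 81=-1476/35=-42.17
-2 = -2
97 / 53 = 1.83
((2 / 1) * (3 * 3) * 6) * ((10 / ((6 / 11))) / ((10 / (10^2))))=19800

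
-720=-720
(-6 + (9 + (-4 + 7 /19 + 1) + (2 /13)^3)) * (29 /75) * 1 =150133 /1043575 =0.14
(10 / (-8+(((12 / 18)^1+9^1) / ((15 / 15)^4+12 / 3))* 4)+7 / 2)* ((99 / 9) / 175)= -374 / 175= -2.14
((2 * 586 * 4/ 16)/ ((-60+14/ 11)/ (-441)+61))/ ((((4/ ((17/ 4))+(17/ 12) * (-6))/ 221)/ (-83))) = 886437618066/ 76215149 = 11630.73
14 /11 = 1.27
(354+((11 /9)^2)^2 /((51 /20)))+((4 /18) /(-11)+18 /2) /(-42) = 2610818597 /7361442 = 354.66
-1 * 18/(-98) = 9/49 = 0.18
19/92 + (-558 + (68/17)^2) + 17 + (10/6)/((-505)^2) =-7387717123/14077380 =-524.79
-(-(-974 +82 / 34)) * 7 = -115619 / 17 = -6801.12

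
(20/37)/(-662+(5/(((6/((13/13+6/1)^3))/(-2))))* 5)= -60/390757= -0.00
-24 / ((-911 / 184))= 4416 / 911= 4.85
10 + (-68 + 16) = -42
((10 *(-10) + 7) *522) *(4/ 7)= -194184/ 7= -27740.57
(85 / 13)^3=614125 / 2197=279.53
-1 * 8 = -8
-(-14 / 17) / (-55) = -14 / 935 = -0.01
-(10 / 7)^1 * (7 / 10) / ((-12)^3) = 1 / 1728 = 0.00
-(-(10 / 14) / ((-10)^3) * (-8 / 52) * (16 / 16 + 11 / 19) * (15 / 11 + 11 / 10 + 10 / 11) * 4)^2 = -25281 / 4613805625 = -0.00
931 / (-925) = -931 / 925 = -1.01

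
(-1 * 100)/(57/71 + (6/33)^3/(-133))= -1256863300/10089743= -124.57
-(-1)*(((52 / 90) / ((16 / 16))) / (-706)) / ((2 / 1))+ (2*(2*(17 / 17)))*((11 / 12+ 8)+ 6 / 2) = 1514357 / 31770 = 47.67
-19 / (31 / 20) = -380 / 31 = -12.26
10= 10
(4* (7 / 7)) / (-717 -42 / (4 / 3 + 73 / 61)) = -1852 / 339657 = -0.01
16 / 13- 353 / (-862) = 18381 / 11206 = 1.64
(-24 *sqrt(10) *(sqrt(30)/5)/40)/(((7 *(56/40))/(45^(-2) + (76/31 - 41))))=691384 *sqrt(3)/146475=8.18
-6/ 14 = -3/ 7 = -0.43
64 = 64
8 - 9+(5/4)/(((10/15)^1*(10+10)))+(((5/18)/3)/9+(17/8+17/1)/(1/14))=2075057/7776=266.85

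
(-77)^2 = 5929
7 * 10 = 70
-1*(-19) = 19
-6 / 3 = -2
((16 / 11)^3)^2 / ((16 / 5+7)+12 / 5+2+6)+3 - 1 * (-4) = 1361181561 / 182470783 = 7.46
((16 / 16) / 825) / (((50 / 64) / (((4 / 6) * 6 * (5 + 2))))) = 896 / 20625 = 0.04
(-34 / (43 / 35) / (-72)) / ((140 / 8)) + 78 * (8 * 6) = 2897873 / 774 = 3744.02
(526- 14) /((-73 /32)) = -16384 /73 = -224.44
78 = 78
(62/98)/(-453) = -31/22197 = -0.00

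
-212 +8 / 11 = -2324 / 11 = -211.27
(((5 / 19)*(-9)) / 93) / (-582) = 5 / 114266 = 0.00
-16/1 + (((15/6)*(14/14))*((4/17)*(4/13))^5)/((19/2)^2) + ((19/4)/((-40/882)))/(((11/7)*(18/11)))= -56.73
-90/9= -10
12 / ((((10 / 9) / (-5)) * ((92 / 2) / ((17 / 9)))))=-51 / 23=-2.22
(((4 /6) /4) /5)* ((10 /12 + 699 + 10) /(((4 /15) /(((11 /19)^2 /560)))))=515339 /9703680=0.05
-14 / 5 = -2.80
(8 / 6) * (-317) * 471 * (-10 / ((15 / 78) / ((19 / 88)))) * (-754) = -18537758044 / 11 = -1685250731.27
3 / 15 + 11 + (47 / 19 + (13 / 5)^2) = 9706 / 475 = 20.43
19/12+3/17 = 359/204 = 1.76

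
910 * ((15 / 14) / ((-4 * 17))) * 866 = -422175 / 34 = -12416.91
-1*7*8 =-56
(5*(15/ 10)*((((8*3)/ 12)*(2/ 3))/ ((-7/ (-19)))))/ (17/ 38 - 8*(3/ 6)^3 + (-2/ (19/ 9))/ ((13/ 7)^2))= -1220180/ 37191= -32.81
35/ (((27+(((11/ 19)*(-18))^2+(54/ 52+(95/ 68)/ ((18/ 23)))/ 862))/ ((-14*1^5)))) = -3.61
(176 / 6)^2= 7744 / 9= 860.44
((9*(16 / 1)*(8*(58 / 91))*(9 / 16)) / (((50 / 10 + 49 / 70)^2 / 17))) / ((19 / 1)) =7099200 / 624169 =11.37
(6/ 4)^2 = 9/ 4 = 2.25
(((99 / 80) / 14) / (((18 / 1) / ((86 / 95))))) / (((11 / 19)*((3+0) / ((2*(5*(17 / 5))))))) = 731 / 8400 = 0.09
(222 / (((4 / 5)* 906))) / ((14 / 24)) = 0.53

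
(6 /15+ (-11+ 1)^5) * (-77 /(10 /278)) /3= 71353047.92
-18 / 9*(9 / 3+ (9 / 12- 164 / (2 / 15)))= 4905 / 2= 2452.50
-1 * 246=-246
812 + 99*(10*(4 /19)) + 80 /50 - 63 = 91107 /95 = 959.02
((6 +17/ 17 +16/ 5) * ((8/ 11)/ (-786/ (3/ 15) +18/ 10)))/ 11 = -136/ 792187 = -0.00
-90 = -90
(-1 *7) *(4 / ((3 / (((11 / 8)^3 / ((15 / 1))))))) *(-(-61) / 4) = -568337 / 23040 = -24.67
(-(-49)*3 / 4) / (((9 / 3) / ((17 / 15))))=833 / 60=13.88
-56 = -56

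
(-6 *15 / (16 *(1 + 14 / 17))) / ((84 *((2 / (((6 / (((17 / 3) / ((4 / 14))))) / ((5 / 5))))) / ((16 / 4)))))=-135 / 6076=-0.02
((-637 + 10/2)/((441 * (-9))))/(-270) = -316/535815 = -0.00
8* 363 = 2904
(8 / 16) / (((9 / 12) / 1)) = 2 / 3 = 0.67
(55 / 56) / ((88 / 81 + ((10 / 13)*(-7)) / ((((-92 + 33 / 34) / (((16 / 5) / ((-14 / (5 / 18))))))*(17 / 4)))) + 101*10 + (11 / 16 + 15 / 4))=71698770 / 74135602639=0.00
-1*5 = -5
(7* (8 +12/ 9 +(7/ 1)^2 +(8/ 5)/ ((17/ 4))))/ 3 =104797/ 765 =136.99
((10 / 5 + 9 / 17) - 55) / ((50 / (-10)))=892 / 85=10.49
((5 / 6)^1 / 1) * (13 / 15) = 13 / 18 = 0.72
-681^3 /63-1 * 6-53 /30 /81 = -85271837501 /17010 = -5013041.59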